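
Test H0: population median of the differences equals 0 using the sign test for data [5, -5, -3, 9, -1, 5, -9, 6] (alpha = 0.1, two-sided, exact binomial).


Step 1: Discard zero differences. Original n = 8; n_eff = number of nonzero differences = 8.
Nonzero differences (with sign): +5, -5, -3, +9, -1, +5, -9, +6
Step 2: Count signs: positive = 4, negative = 4.
Step 3: Under H0: P(positive) = 0.5, so the number of positives S ~ Bin(8, 0.5).
Step 4: Two-sided exact p-value = sum of Bin(8,0.5) probabilities at or below the observed probability = 1.000000.
Step 5: alpha = 0.1. fail to reject H0.

n_eff = 8, pos = 4, neg = 4, p = 1.000000, fail to reject H0.


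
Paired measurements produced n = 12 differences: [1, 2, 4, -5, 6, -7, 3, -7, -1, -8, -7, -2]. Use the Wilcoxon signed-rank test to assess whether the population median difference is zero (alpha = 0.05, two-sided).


Step 1: Drop any zero differences (none here) and take |d_i|.
|d| = [1, 2, 4, 5, 6, 7, 3, 7, 1, 8, 7, 2]
Step 2: Midrank |d_i| (ties get averaged ranks).
ranks: |1|->1.5, |2|->3.5, |4|->6, |5|->7, |6|->8, |7|->10, |3|->5, |7|->10, |1|->1.5, |8|->12, |7|->10, |2|->3.5
Step 3: Attach original signs; sum ranks with positive sign and with negative sign.
W+ = 1.5 + 3.5 + 6 + 8 + 5 = 24
W- = 7 + 10 + 10 + 1.5 + 12 + 10 + 3.5 = 54
(Check: W+ + W- = 78 should equal n(n+1)/2 = 78.)
Step 4: Test statistic W = min(W+, W-) = 24.
Step 5: Ties in |d|, so use the tie-corrected normal approximation.
        E[W] = n(n+1)/4 = 12*13/4 = 39.
        Tie groups: |d|=1 (t=2), |d|=2 (t=2), |d|=7 (t=3); sum(t^3 - t) = 36.
        Var[W] = n(n+1)(2n+1)/24 - sum(t^3-t)/48 = 3900/24 - 36/48 = 161.75.
        z = (W - E[W]) / sqrt(Var[W]) = (24 - 39) / 12.7181 = -1.1794.
        Two-sided p = 2*Phi(z) = 0.238230.
Step 6: alpha = 0.05. fail to reject H0.

W+ = 24, W- = 54, W = min = 24, p = 0.238230, fail to reject H0.


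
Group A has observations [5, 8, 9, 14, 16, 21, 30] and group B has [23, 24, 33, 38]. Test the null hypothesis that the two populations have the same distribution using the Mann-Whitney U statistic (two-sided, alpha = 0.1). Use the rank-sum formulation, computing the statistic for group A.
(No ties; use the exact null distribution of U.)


Step 1: Combine and sort all 11 observations; assign midranks.
sorted (value, group): (5,X), (8,X), (9,X), (14,X), (16,X), (21,X), (23,Y), (24,Y), (30,X), (33,Y), (38,Y)
ranks: 5->1, 8->2, 9->3, 14->4, 16->5, 21->6, 23->7, 24->8, 30->9, 33->10, 38->11
Step 2: Rank sum for X: R1 = 1 + 2 + 3 + 4 + 5 + 6 + 9 = 30.
Step 3: U_X = R1 - n1(n1+1)/2 = 30 - 7*8/2 = 30 - 28 = 2.
       U_Y = n1*n2 - U_X = 28 - 2 = 26.
Step 4: No ties, so the exact null distribution of U (based on enumerating the C(11,7) = 330 equally likely rank assignments) gives the two-sided p-value.
Step 5: p-value = 0.024242; compare to alpha = 0.1. reject H0.

U_X = 2, p = 0.024242, reject H0 at alpha = 0.1.


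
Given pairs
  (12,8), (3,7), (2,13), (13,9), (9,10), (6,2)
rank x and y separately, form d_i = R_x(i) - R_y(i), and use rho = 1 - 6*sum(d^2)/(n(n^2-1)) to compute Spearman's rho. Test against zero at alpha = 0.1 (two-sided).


Step 1: Rank x and y separately (midranks; no ties here).
rank(x): 12->5, 3->2, 2->1, 13->6, 9->4, 6->3
rank(y): 8->3, 7->2, 13->6, 9->4, 10->5, 2->1
Step 2: d_i = R_x(i) - R_y(i); compute d_i^2.
  (5-3)^2=4, (2-2)^2=0, (1-6)^2=25, (6-4)^2=4, (4-5)^2=1, (3-1)^2=4
sum(d^2) = 38.
Step 3: rho = 1 - 6*38 / (6*(6^2 - 1)) = 1 - 228/210 = -0.085714.
Step 4: Under H0, t = rho * sqrt((n-2)/(1-rho^2)) = -0.1721 ~ t(4).
Step 5: Two-sided p-value from the t-distribution with 4 df = 0.871743.
Step 6: alpha = 0.1. fail to reject H0.

rho = -0.0857, p = 0.871743, fail to reject H0 at alpha = 0.1.


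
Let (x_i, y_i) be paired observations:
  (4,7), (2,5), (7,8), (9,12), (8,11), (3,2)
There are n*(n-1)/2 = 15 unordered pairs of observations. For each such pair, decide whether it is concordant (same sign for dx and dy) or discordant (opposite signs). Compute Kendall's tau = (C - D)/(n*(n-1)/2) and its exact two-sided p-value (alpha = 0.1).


Step 1: Enumerate the 15 unordered pairs (i,j) with i<j and classify each by sign(x_j-x_i) * sign(y_j-y_i).
  (1,2):dx=-2,dy=-2->C; (1,3):dx=+3,dy=+1->C; (1,4):dx=+5,dy=+5->C; (1,5):dx=+4,dy=+4->C
  (1,6):dx=-1,dy=-5->C; (2,3):dx=+5,dy=+3->C; (2,4):dx=+7,dy=+7->C; (2,5):dx=+6,dy=+6->C
  (2,6):dx=+1,dy=-3->D; (3,4):dx=+2,dy=+4->C; (3,5):dx=+1,dy=+3->C; (3,6):dx=-4,dy=-6->C
  (4,5):dx=-1,dy=-1->C; (4,6):dx=-6,dy=-10->C; (5,6):dx=-5,dy=-9->C
Step 2: C = 14, D = 1, total pairs = 15.
Step 3: tau = (C - D)/(n(n-1)/2) = (14 - 1)/15 = 0.866667.
Step 4: Exact two-sided p-value (enumerate n! = 720 permutations of y under H0): p = 0.016667.
Step 5: alpha = 0.1. reject H0.

tau_b = 0.8667 (C=14, D=1), p = 0.016667, reject H0.


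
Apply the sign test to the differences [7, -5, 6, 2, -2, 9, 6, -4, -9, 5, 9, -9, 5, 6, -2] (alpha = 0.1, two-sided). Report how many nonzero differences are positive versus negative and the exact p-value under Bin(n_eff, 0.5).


Step 1: Discard zero differences. Original n = 15; n_eff = number of nonzero differences = 15.
Nonzero differences (with sign): +7, -5, +6, +2, -2, +9, +6, -4, -9, +5, +9, -9, +5, +6, -2
Step 2: Count signs: positive = 9, negative = 6.
Step 3: Under H0: P(positive) = 0.5, so the number of positives S ~ Bin(15, 0.5).
Step 4: Two-sided exact p-value = sum of Bin(15,0.5) probabilities at or below the observed probability = 0.607239.
Step 5: alpha = 0.1. fail to reject H0.

n_eff = 15, pos = 9, neg = 6, p = 0.607239, fail to reject H0.


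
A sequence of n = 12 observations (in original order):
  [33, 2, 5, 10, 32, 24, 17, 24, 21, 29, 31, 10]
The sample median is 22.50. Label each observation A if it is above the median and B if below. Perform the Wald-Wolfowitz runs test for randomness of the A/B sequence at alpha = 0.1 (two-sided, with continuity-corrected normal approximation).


Step 1: Compute median = 22.50; label A = above, B = below.
Labels in order: ABBBAABABAAB  (n_A = 6, n_B = 6)
Step 2: Count runs R = 8.
Step 3: Under H0 (random ordering), E[R] = 2*n_A*n_B/(n_A+n_B) + 1 = 2*6*6/12 + 1 = 7.0000.
        Var[R] = 2*n_A*n_B*(2*n_A*n_B - n_A - n_B) / ((n_A+n_B)^2 * (n_A+n_B-1)) = 4320/1584 = 2.7273.
        SD[R] = 1.6514.
Step 4: Continuity-corrected z = (R - 0.5 - E[R]) / SD[R] = (8 - 0.5 - 7.0000) / 1.6514 = 0.3028.
Step 5: Two-sided p-value via normal approximation = 2*(1 - Phi(|z|)) = 0.762069.
Step 6: alpha = 0.1. fail to reject H0.

R = 8, z = 0.3028, p = 0.762069, fail to reject H0.


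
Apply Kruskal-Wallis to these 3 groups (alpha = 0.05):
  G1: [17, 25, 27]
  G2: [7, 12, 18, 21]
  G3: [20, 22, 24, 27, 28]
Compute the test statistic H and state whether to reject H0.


Step 1: Combine all N = 12 observations and assign midranks.
sorted (value, group, rank): (7,G2,1), (12,G2,2), (17,G1,3), (18,G2,4), (20,G3,5), (21,G2,6), (22,G3,7), (24,G3,8), (25,G1,9), (27,G1,10.5), (27,G3,10.5), (28,G3,12)
Step 2: Sum ranks within each group.
R_1 = 22.5 (n_1 = 3)
R_2 = 13 (n_2 = 4)
R_3 = 42.5 (n_3 = 5)
Step 3: H = 12/(N(N+1)) * sum(R_i^2/n_i) - 3(N+1)
     = 12/(12*13) * (22.5^2/3 + 13^2/4 + 42.5^2/5) - 3*13
     = 0.076923 * 572.25 - 39
     = 5.019231.
Step 4: Ties present; correction factor C = 1 - 6/(12^3 - 12) = 0.996503. Corrected H = 5.019231 / 0.996503 = 5.036842.
Step 5: Under H0, H ~ chi^2(2); p-value = 0.080587.
Step 6: alpha = 0.05. fail to reject H0.

H = 5.0368, df = 2, p = 0.080587, fail to reject H0.


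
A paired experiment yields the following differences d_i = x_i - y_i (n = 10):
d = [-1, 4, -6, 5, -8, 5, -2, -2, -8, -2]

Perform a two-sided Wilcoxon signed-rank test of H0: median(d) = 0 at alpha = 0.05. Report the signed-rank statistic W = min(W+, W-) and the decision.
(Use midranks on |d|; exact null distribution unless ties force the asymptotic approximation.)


Step 1: Drop any zero differences (none here) and take |d_i|.
|d| = [1, 4, 6, 5, 8, 5, 2, 2, 8, 2]
Step 2: Midrank |d_i| (ties get averaged ranks).
ranks: |1|->1, |4|->5, |6|->8, |5|->6.5, |8|->9.5, |5|->6.5, |2|->3, |2|->3, |8|->9.5, |2|->3
Step 3: Attach original signs; sum ranks with positive sign and with negative sign.
W+ = 5 + 6.5 + 6.5 = 18
W- = 1 + 8 + 9.5 + 3 + 3 + 9.5 + 3 = 37
(Check: W+ + W- = 55 should equal n(n+1)/2 = 55.)
Step 4: Test statistic W = min(W+, W-) = 18.
Step 5: Ties in |d|, so use the tie-corrected normal approximation.
        E[W] = n(n+1)/4 = 10*11/4 = 27.5.
        Tie groups: |d|=2 (t=3), |d|=5 (t=2), |d|=8 (t=2); sum(t^3 - t) = 36.
        Var[W] = n(n+1)(2n+1)/24 - sum(t^3-t)/48 = 2310/24 - 36/48 = 95.5.
        z = (W - E[W]) / sqrt(Var[W]) = (18 - 27.5) / 9.7724 = -0.9721.
        Two-sided p = 2*Phi(z) = 0.330989.
Step 6: alpha = 0.05. fail to reject H0.

W+ = 18, W- = 37, W = min = 18, p = 0.330989, fail to reject H0.


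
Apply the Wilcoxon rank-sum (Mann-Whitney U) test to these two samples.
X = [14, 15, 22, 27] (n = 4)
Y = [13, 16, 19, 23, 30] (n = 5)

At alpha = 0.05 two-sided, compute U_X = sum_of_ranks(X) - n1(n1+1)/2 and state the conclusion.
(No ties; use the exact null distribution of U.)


Step 1: Combine and sort all 9 observations; assign midranks.
sorted (value, group): (13,Y), (14,X), (15,X), (16,Y), (19,Y), (22,X), (23,Y), (27,X), (30,Y)
ranks: 13->1, 14->2, 15->3, 16->4, 19->5, 22->6, 23->7, 27->8, 30->9
Step 2: Rank sum for X: R1 = 2 + 3 + 6 + 8 = 19.
Step 3: U_X = R1 - n1(n1+1)/2 = 19 - 4*5/2 = 19 - 10 = 9.
       U_Y = n1*n2 - U_X = 20 - 9 = 11.
Step 4: No ties, so the exact null distribution of U (based on enumerating the C(9,4) = 126 equally likely rank assignments) gives the two-sided p-value.
Step 5: p-value = 0.904762; compare to alpha = 0.05. fail to reject H0.

U_X = 9, p = 0.904762, fail to reject H0 at alpha = 0.05.


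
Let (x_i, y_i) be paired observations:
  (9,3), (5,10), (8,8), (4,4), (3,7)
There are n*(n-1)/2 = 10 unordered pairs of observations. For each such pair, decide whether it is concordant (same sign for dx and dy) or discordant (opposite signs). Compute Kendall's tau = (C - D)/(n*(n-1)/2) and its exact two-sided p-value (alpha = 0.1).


Step 1: Enumerate the 10 unordered pairs (i,j) with i<j and classify each by sign(x_j-x_i) * sign(y_j-y_i).
  (1,2):dx=-4,dy=+7->D; (1,3):dx=-1,dy=+5->D; (1,4):dx=-5,dy=+1->D; (1,5):dx=-6,dy=+4->D
  (2,3):dx=+3,dy=-2->D; (2,4):dx=-1,dy=-6->C; (2,5):dx=-2,dy=-3->C; (3,4):dx=-4,dy=-4->C
  (3,5):dx=-5,dy=-1->C; (4,5):dx=-1,dy=+3->D
Step 2: C = 4, D = 6, total pairs = 10.
Step 3: tau = (C - D)/(n(n-1)/2) = (4 - 6)/10 = -0.200000.
Step 4: Exact two-sided p-value (enumerate n! = 120 permutations of y under H0): p = 0.816667.
Step 5: alpha = 0.1. fail to reject H0.

tau_b = -0.2000 (C=4, D=6), p = 0.816667, fail to reject H0.


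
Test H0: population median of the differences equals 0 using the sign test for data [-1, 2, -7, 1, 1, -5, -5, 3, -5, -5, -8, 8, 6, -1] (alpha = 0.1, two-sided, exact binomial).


Step 1: Discard zero differences. Original n = 14; n_eff = number of nonzero differences = 14.
Nonzero differences (with sign): -1, +2, -7, +1, +1, -5, -5, +3, -5, -5, -8, +8, +6, -1
Step 2: Count signs: positive = 6, negative = 8.
Step 3: Under H0: P(positive) = 0.5, so the number of positives S ~ Bin(14, 0.5).
Step 4: Two-sided exact p-value = sum of Bin(14,0.5) probabilities at or below the observed probability = 0.790527.
Step 5: alpha = 0.1. fail to reject H0.

n_eff = 14, pos = 6, neg = 8, p = 0.790527, fail to reject H0.


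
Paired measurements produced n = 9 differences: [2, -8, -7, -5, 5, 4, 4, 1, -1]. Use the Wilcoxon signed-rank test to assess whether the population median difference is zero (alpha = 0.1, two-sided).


Step 1: Drop any zero differences (none here) and take |d_i|.
|d| = [2, 8, 7, 5, 5, 4, 4, 1, 1]
Step 2: Midrank |d_i| (ties get averaged ranks).
ranks: |2|->3, |8|->9, |7|->8, |5|->6.5, |5|->6.5, |4|->4.5, |4|->4.5, |1|->1.5, |1|->1.5
Step 3: Attach original signs; sum ranks with positive sign and with negative sign.
W+ = 3 + 6.5 + 4.5 + 4.5 + 1.5 = 20
W- = 9 + 8 + 6.5 + 1.5 = 25
(Check: W+ + W- = 45 should equal n(n+1)/2 = 45.)
Step 4: Test statistic W = min(W+, W-) = 20.
Step 5: Ties in |d|, so use the tie-corrected normal approximation.
        E[W] = n(n+1)/4 = 9*10/4 = 22.5.
        Tie groups: |d|=1 (t=2), |d|=4 (t=2), |d|=5 (t=2); sum(t^3 - t) = 18.
        Var[W] = n(n+1)(2n+1)/24 - sum(t^3-t)/48 = 1710/24 - 18/48 = 70.875.
        z = (W - E[W]) / sqrt(Var[W]) = (20 - 22.5) / 8.4187 = -0.2970.
        Two-sided p = 2*Phi(z) = 0.766499.
Step 6: alpha = 0.1. fail to reject H0.

W+ = 20, W- = 25, W = min = 20, p = 0.766499, fail to reject H0.


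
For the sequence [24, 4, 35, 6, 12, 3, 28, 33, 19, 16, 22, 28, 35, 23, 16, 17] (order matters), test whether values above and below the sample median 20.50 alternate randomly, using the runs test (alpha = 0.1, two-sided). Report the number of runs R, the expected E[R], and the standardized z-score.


Step 1: Compute median = 20.50; label A = above, B = below.
Labels in order: ABABBBAABBAAAABB  (n_A = 8, n_B = 8)
Step 2: Count runs R = 8.
Step 3: Under H0 (random ordering), E[R] = 2*n_A*n_B/(n_A+n_B) + 1 = 2*8*8/16 + 1 = 9.0000.
        Var[R] = 2*n_A*n_B*(2*n_A*n_B - n_A - n_B) / ((n_A+n_B)^2 * (n_A+n_B-1)) = 14336/3840 = 3.7333.
        SD[R] = 1.9322.
Step 4: Continuity-corrected z = (R + 0.5 - E[R]) / SD[R] = (8 + 0.5 - 9.0000) / 1.9322 = -0.2588.
Step 5: Two-sided p-value via normal approximation = 2*(1 - Phi(|z|)) = 0.795809.
Step 6: alpha = 0.1. fail to reject H0.

R = 8, z = -0.2588, p = 0.795809, fail to reject H0.


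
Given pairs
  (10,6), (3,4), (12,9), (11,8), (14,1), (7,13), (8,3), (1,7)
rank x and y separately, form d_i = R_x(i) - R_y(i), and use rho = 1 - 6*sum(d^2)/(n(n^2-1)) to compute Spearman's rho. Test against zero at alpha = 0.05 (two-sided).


Step 1: Rank x and y separately (midranks; no ties here).
rank(x): 10->5, 3->2, 12->7, 11->6, 14->8, 7->3, 8->4, 1->1
rank(y): 6->4, 4->3, 9->7, 8->6, 1->1, 13->8, 3->2, 7->5
Step 2: d_i = R_x(i) - R_y(i); compute d_i^2.
  (5-4)^2=1, (2-3)^2=1, (7-7)^2=0, (6-6)^2=0, (8-1)^2=49, (3-8)^2=25, (4-2)^2=4, (1-5)^2=16
sum(d^2) = 96.
Step 3: rho = 1 - 6*96 / (8*(8^2 - 1)) = 1 - 576/504 = -0.142857.
Step 4: Under H0, t = rho * sqrt((n-2)/(1-rho^2)) = -0.3536 ~ t(6).
Step 5: Two-sided p-value from the t-distribution with 6 df = 0.735765.
Step 6: alpha = 0.05. fail to reject H0.

rho = -0.1429, p = 0.735765, fail to reject H0 at alpha = 0.05.


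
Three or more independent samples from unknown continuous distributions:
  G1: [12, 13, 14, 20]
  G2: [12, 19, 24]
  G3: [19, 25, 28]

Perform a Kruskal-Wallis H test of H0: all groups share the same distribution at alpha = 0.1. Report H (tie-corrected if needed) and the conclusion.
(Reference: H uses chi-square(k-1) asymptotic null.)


Step 1: Combine all N = 10 observations and assign midranks.
sorted (value, group, rank): (12,G1,1.5), (12,G2,1.5), (13,G1,3), (14,G1,4), (19,G2,5.5), (19,G3,5.5), (20,G1,7), (24,G2,8), (25,G3,9), (28,G3,10)
Step 2: Sum ranks within each group.
R_1 = 15.5 (n_1 = 4)
R_2 = 15 (n_2 = 3)
R_3 = 24.5 (n_3 = 3)
Step 3: H = 12/(N(N+1)) * sum(R_i^2/n_i) - 3(N+1)
     = 12/(10*11) * (15.5^2/4 + 15^2/3 + 24.5^2/3) - 3*11
     = 0.109091 * 335.146 - 33
     = 3.561364.
Step 4: Ties present; correction factor C = 1 - 12/(10^3 - 10) = 0.987879. Corrected H = 3.561364 / 0.987879 = 3.605061.
Step 5: Under H0, H ~ chi^2(2); p-value = 0.164881.
Step 6: alpha = 0.1. fail to reject H0.

H = 3.6051, df = 2, p = 0.164881, fail to reject H0.


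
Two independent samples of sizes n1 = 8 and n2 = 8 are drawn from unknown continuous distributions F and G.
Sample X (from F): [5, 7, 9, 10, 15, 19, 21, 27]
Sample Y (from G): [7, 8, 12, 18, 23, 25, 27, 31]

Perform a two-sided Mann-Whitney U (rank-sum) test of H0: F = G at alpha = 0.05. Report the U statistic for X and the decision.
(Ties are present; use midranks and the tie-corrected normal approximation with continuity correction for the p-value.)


Step 1: Combine and sort all 16 observations; assign midranks.
sorted (value, group): (5,X), (7,X), (7,Y), (8,Y), (9,X), (10,X), (12,Y), (15,X), (18,Y), (19,X), (21,X), (23,Y), (25,Y), (27,X), (27,Y), (31,Y)
ranks: 5->1, 7->2.5, 7->2.5, 8->4, 9->5, 10->6, 12->7, 15->8, 18->9, 19->10, 21->11, 23->12, 25->13, 27->14.5, 27->14.5, 31->16
Step 2: Rank sum for X: R1 = 1 + 2.5 + 5 + 6 + 8 + 10 + 11 + 14.5 = 58.
Step 3: U_X = R1 - n1(n1+1)/2 = 58 - 8*9/2 = 58 - 36 = 22.
       U_Y = n1*n2 - U_X = 64 - 22 = 42.
Step 4: Ties are present, so use the tie-corrected normal approximation (with continuity correction) for the p-value.
Step 5: p-value = 0.317712; compare to alpha = 0.05. fail to reject H0.

U_X = 22, p = 0.317712, fail to reject H0 at alpha = 0.05.


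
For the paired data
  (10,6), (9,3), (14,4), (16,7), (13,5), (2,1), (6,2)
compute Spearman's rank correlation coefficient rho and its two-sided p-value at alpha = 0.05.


Step 1: Rank x and y separately (midranks; no ties here).
rank(x): 10->4, 9->3, 14->6, 16->7, 13->5, 2->1, 6->2
rank(y): 6->6, 3->3, 4->4, 7->7, 5->5, 1->1, 2->2
Step 2: d_i = R_x(i) - R_y(i); compute d_i^2.
  (4-6)^2=4, (3-3)^2=0, (6-4)^2=4, (7-7)^2=0, (5-5)^2=0, (1-1)^2=0, (2-2)^2=0
sum(d^2) = 8.
Step 3: rho = 1 - 6*8 / (7*(7^2 - 1)) = 1 - 48/336 = 0.857143.
Step 4: Under H0, t = rho * sqrt((n-2)/(1-rho^2)) = 3.7210 ~ t(5).
Step 5: Two-sided p-value from the t-distribution with 5 df = 0.013697.
Step 6: alpha = 0.05. reject H0.

rho = 0.8571, p = 0.013697, reject H0 at alpha = 0.05.


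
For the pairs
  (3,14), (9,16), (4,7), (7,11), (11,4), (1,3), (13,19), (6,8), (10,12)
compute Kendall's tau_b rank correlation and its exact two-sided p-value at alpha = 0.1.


Step 1: Enumerate the 36 unordered pairs (i,j) with i<j and classify each by sign(x_j-x_i) * sign(y_j-y_i).
  (1,2):dx=+6,dy=+2->C; (1,3):dx=+1,dy=-7->D; (1,4):dx=+4,dy=-3->D; (1,5):dx=+8,dy=-10->D
  (1,6):dx=-2,dy=-11->C; (1,7):dx=+10,dy=+5->C; (1,8):dx=+3,dy=-6->D; (1,9):dx=+7,dy=-2->D
  (2,3):dx=-5,dy=-9->C; (2,4):dx=-2,dy=-5->C; (2,5):dx=+2,dy=-12->D; (2,6):dx=-8,dy=-13->C
  (2,7):dx=+4,dy=+3->C; (2,8):dx=-3,dy=-8->C; (2,9):dx=+1,dy=-4->D; (3,4):dx=+3,dy=+4->C
  (3,5):dx=+7,dy=-3->D; (3,6):dx=-3,dy=-4->C; (3,7):dx=+9,dy=+12->C; (3,8):dx=+2,dy=+1->C
  (3,9):dx=+6,dy=+5->C; (4,5):dx=+4,dy=-7->D; (4,6):dx=-6,dy=-8->C; (4,7):dx=+6,dy=+8->C
  (4,8):dx=-1,dy=-3->C; (4,9):dx=+3,dy=+1->C; (5,6):dx=-10,dy=-1->C; (5,7):dx=+2,dy=+15->C
  (5,8):dx=-5,dy=+4->D; (5,9):dx=-1,dy=+8->D; (6,7):dx=+12,dy=+16->C; (6,8):dx=+5,dy=+5->C
  (6,9):dx=+9,dy=+9->C; (7,8):dx=-7,dy=-11->C; (7,9):dx=-3,dy=-7->C; (8,9):dx=+4,dy=+4->C
Step 2: C = 25, D = 11, total pairs = 36.
Step 3: tau = (C - D)/(n(n-1)/2) = (25 - 11)/36 = 0.388889.
Step 4: Exact two-sided p-value (enumerate n! = 362880 permutations of y under H0): p = 0.180181.
Step 5: alpha = 0.1. fail to reject H0.

tau_b = 0.3889 (C=25, D=11), p = 0.180181, fail to reject H0.


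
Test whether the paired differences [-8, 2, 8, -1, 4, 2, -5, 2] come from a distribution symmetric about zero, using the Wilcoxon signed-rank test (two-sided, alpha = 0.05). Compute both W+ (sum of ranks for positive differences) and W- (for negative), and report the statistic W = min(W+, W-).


Step 1: Drop any zero differences (none here) and take |d_i|.
|d| = [8, 2, 8, 1, 4, 2, 5, 2]
Step 2: Midrank |d_i| (ties get averaged ranks).
ranks: |8|->7.5, |2|->3, |8|->7.5, |1|->1, |4|->5, |2|->3, |5|->6, |2|->3
Step 3: Attach original signs; sum ranks with positive sign and with negative sign.
W+ = 3 + 7.5 + 5 + 3 + 3 = 21.5
W- = 7.5 + 1 + 6 = 14.5
(Check: W+ + W- = 36 should equal n(n+1)/2 = 36.)
Step 4: Test statistic W = min(W+, W-) = 14.5.
Step 5: Ties in |d|, so use the tie-corrected normal approximation.
        E[W] = n(n+1)/4 = 8*9/4 = 18.
        Tie groups: |d|=2 (t=3), |d|=8 (t=2); sum(t^3 - t) = 30.
        Var[W] = n(n+1)(2n+1)/24 - sum(t^3-t)/48 = 1224/24 - 30/48 = 50.375.
        z = (W - E[W]) / sqrt(Var[W]) = (14.5 - 18) / 7.0975 = -0.4931.
        Two-sided p = 2*Phi(z) = 0.621921.
Step 6: alpha = 0.05. fail to reject H0.

W+ = 21.5, W- = 14.5, W = min = 14.5, p = 0.621921, fail to reject H0.


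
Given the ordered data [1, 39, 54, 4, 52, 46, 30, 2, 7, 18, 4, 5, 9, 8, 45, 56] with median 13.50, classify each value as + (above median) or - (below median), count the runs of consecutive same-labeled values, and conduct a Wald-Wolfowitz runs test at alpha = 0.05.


Step 1: Compute median = 13.50; label A = above, B = below.
Labels in order: BAABAAABBABBBBAA  (n_A = 8, n_B = 8)
Step 2: Count runs R = 8.
Step 3: Under H0 (random ordering), E[R] = 2*n_A*n_B/(n_A+n_B) + 1 = 2*8*8/16 + 1 = 9.0000.
        Var[R] = 2*n_A*n_B*(2*n_A*n_B - n_A - n_B) / ((n_A+n_B)^2 * (n_A+n_B-1)) = 14336/3840 = 3.7333.
        SD[R] = 1.9322.
Step 4: Continuity-corrected z = (R + 0.5 - E[R]) / SD[R] = (8 + 0.5 - 9.0000) / 1.9322 = -0.2588.
Step 5: Two-sided p-value via normal approximation = 2*(1 - Phi(|z|)) = 0.795809.
Step 6: alpha = 0.05. fail to reject H0.

R = 8, z = -0.2588, p = 0.795809, fail to reject H0.


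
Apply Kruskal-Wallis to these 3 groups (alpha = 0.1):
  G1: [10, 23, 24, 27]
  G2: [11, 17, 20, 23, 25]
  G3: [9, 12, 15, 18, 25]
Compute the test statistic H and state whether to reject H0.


Step 1: Combine all N = 14 observations and assign midranks.
sorted (value, group, rank): (9,G3,1), (10,G1,2), (11,G2,3), (12,G3,4), (15,G3,5), (17,G2,6), (18,G3,7), (20,G2,8), (23,G1,9.5), (23,G2,9.5), (24,G1,11), (25,G2,12.5), (25,G3,12.5), (27,G1,14)
Step 2: Sum ranks within each group.
R_1 = 36.5 (n_1 = 4)
R_2 = 39 (n_2 = 5)
R_3 = 29.5 (n_3 = 5)
Step 3: H = 12/(N(N+1)) * sum(R_i^2/n_i) - 3(N+1)
     = 12/(14*15) * (36.5^2/4 + 39^2/5 + 29.5^2/5) - 3*15
     = 0.057143 * 811.312 - 45
     = 1.360714.
Step 4: Ties present; correction factor C = 1 - 12/(14^3 - 14) = 0.995604. Corrected H = 1.360714 / 0.995604 = 1.366722.
Step 5: Under H0, H ~ chi^2(2); p-value = 0.504917.
Step 6: alpha = 0.1. fail to reject H0.

H = 1.3667, df = 2, p = 0.504917, fail to reject H0.


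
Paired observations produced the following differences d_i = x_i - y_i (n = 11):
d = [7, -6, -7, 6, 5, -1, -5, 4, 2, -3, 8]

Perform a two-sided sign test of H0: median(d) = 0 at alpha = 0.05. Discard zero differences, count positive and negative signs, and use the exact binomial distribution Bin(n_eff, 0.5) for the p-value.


Step 1: Discard zero differences. Original n = 11; n_eff = number of nonzero differences = 11.
Nonzero differences (with sign): +7, -6, -7, +6, +5, -1, -5, +4, +2, -3, +8
Step 2: Count signs: positive = 6, negative = 5.
Step 3: Under H0: P(positive) = 0.5, so the number of positives S ~ Bin(11, 0.5).
Step 4: Two-sided exact p-value = sum of Bin(11,0.5) probabilities at or below the observed probability = 1.000000.
Step 5: alpha = 0.05. fail to reject H0.

n_eff = 11, pos = 6, neg = 5, p = 1.000000, fail to reject H0.


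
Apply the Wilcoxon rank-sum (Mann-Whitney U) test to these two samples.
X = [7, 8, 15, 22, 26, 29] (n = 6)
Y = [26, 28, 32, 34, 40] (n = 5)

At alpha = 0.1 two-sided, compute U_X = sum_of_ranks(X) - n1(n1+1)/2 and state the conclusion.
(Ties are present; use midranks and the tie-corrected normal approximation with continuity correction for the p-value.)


Step 1: Combine and sort all 11 observations; assign midranks.
sorted (value, group): (7,X), (8,X), (15,X), (22,X), (26,X), (26,Y), (28,Y), (29,X), (32,Y), (34,Y), (40,Y)
ranks: 7->1, 8->2, 15->3, 22->4, 26->5.5, 26->5.5, 28->7, 29->8, 32->9, 34->10, 40->11
Step 2: Rank sum for X: R1 = 1 + 2 + 3 + 4 + 5.5 + 8 = 23.5.
Step 3: U_X = R1 - n1(n1+1)/2 = 23.5 - 6*7/2 = 23.5 - 21 = 2.5.
       U_Y = n1*n2 - U_X = 30 - 2.5 = 27.5.
Step 4: Ties are present, so use the tie-corrected normal approximation (with continuity correction) for the p-value.
Step 5: p-value = 0.028100; compare to alpha = 0.1. reject H0.

U_X = 2.5, p = 0.028100, reject H0 at alpha = 0.1.


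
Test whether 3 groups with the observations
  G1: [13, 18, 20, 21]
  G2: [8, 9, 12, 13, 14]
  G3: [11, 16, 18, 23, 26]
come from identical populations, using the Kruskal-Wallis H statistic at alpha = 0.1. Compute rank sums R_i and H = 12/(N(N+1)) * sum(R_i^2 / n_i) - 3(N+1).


Step 1: Combine all N = 14 observations and assign midranks.
sorted (value, group, rank): (8,G2,1), (9,G2,2), (11,G3,3), (12,G2,4), (13,G1,5.5), (13,G2,5.5), (14,G2,7), (16,G3,8), (18,G1,9.5), (18,G3,9.5), (20,G1,11), (21,G1,12), (23,G3,13), (26,G3,14)
Step 2: Sum ranks within each group.
R_1 = 38 (n_1 = 4)
R_2 = 19.5 (n_2 = 5)
R_3 = 47.5 (n_3 = 5)
Step 3: H = 12/(N(N+1)) * sum(R_i^2/n_i) - 3(N+1)
     = 12/(14*15) * (38^2/4 + 19.5^2/5 + 47.5^2/5) - 3*15
     = 0.057143 * 888.3 - 45
     = 5.760000.
Step 4: Ties present; correction factor C = 1 - 12/(14^3 - 14) = 0.995604. Corrected H = 5.760000 / 0.995604 = 5.785430.
Step 5: Under H0, H ~ chi^2(2); p-value = 0.055426.
Step 6: alpha = 0.1. reject H0.

H = 5.7854, df = 2, p = 0.055426, reject H0.


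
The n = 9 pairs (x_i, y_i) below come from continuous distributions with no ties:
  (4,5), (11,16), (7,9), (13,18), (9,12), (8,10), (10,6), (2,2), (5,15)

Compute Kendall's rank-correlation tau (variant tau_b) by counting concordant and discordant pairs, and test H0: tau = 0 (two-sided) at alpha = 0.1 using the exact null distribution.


Step 1: Enumerate the 36 unordered pairs (i,j) with i<j and classify each by sign(x_j-x_i) * sign(y_j-y_i).
  (1,2):dx=+7,dy=+11->C; (1,3):dx=+3,dy=+4->C; (1,4):dx=+9,dy=+13->C; (1,5):dx=+5,dy=+7->C
  (1,6):dx=+4,dy=+5->C; (1,7):dx=+6,dy=+1->C; (1,8):dx=-2,dy=-3->C; (1,9):dx=+1,dy=+10->C
  (2,3):dx=-4,dy=-7->C; (2,4):dx=+2,dy=+2->C; (2,5):dx=-2,dy=-4->C; (2,6):dx=-3,dy=-6->C
  (2,7):dx=-1,dy=-10->C; (2,8):dx=-9,dy=-14->C; (2,9):dx=-6,dy=-1->C; (3,4):dx=+6,dy=+9->C
  (3,5):dx=+2,dy=+3->C; (3,6):dx=+1,dy=+1->C; (3,7):dx=+3,dy=-3->D; (3,8):dx=-5,dy=-7->C
  (3,9):dx=-2,dy=+6->D; (4,5):dx=-4,dy=-6->C; (4,6):dx=-5,dy=-8->C; (4,7):dx=-3,dy=-12->C
  (4,8):dx=-11,dy=-16->C; (4,9):dx=-8,dy=-3->C; (5,6):dx=-1,dy=-2->C; (5,7):dx=+1,dy=-6->D
  (5,8):dx=-7,dy=-10->C; (5,9):dx=-4,dy=+3->D; (6,7):dx=+2,dy=-4->D; (6,8):dx=-6,dy=-8->C
  (6,9):dx=-3,dy=+5->D; (7,8):dx=-8,dy=-4->C; (7,9):dx=-5,dy=+9->D; (8,9):dx=+3,dy=+13->C
Step 2: C = 29, D = 7, total pairs = 36.
Step 3: tau = (C - D)/(n(n-1)/2) = (29 - 7)/36 = 0.611111.
Step 4: Exact two-sided p-value (enumerate n! = 362880 permutations of y under H0): p = 0.024741.
Step 5: alpha = 0.1. reject H0.

tau_b = 0.6111 (C=29, D=7), p = 0.024741, reject H0.


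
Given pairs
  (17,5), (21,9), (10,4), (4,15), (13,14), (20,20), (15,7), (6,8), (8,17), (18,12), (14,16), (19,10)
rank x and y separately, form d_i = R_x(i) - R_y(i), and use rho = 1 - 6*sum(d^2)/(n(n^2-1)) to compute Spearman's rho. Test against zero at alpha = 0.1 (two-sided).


Step 1: Rank x and y separately (midranks; no ties here).
rank(x): 17->8, 21->12, 10->4, 4->1, 13->5, 20->11, 15->7, 6->2, 8->3, 18->9, 14->6, 19->10
rank(y): 5->2, 9->5, 4->1, 15->9, 14->8, 20->12, 7->3, 8->4, 17->11, 12->7, 16->10, 10->6
Step 2: d_i = R_x(i) - R_y(i); compute d_i^2.
  (8-2)^2=36, (12-5)^2=49, (4-1)^2=9, (1-9)^2=64, (5-8)^2=9, (11-12)^2=1, (7-3)^2=16, (2-4)^2=4, (3-11)^2=64, (9-7)^2=4, (6-10)^2=16, (10-6)^2=16
sum(d^2) = 288.
Step 3: rho = 1 - 6*288 / (12*(12^2 - 1)) = 1 - 1728/1716 = -0.006993.
Step 4: Under H0, t = rho * sqrt((n-2)/(1-rho^2)) = -0.0221 ~ t(10).
Step 5: Two-sided p-value from the t-distribution with 10 df = 0.982792.
Step 6: alpha = 0.1. fail to reject H0.

rho = -0.0070, p = 0.982792, fail to reject H0 at alpha = 0.1.


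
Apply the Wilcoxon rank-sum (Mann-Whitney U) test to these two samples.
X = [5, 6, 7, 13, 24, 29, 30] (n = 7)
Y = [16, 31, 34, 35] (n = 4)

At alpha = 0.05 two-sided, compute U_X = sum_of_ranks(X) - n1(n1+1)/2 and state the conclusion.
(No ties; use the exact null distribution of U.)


Step 1: Combine and sort all 11 observations; assign midranks.
sorted (value, group): (5,X), (6,X), (7,X), (13,X), (16,Y), (24,X), (29,X), (30,X), (31,Y), (34,Y), (35,Y)
ranks: 5->1, 6->2, 7->3, 13->4, 16->5, 24->6, 29->7, 30->8, 31->9, 34->10, 35->11
Step 2: Rank sum for X: R1 = 1 + 2 + 3 + 4 + 6 + 7 + 8 = 31.
Step 3: U_X = R1 - n1(n1+1)/2 = 31 - 7*8/2 = 31 - 28 = 3.
       U_Y = n1*n2 - U_X = 28 - 3 = 25.
Step 4: No ties, so the exact null distribution of U (based on enumerating the C(11,7) = 330 equally likely rank assignments) gives the two-sided p-value.
Step 5: p-value = 0.042424; compare to alpha = 0.05. reject H0.

U_X = 3, p = 0.042424, reject H0 at alpha = 0.05.


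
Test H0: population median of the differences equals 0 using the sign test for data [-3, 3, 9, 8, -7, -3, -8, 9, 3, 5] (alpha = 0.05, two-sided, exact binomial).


Step 1: Discard zero differences. Original n = 10; n_eff = number of nonzero differences = 10.
Nonzero differences (with sign): -3, +3, +9, +8, -7, -3, -8, +9, +3, +5
Step 2: Count signs: positive = 6, negative = 4.
Step 3: Under H0: P(positive) = 0.5, so the number of positives S ~ Bin(10, 0.5).
Step 4: Two-sided exact p-value = sum of Bin(10,0.5) probabilities at or below the observed probability = 0.753906.
Step 5: alpha = 0.05. fail to reject H0.

n_eff = 10, pos = 6, neg = 4, p = 0.753906, fail to reject H0.


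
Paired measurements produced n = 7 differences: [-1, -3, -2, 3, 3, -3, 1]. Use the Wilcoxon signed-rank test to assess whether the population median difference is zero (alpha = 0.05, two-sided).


Step 1: Drop any zero differences (none here) and take |d_i|.
|d| = [1, 3, 2, 3, 3, 3, 1]
Step 2: Midrank |d_i| (ties get averaged ranks).
ranks: |1|->1.5, |3|->5.5, |2|->3, |3|->5.5, |3|->5.5, |3|->5.5, |1|->1.5
Step 3: Attach original signs; sum ranks with positive sign and with negative sign.
W+ = 5.5 + 5.5 + 1.5 = 12.5
W- = 1.5 + 5.5 + 3 + 5.5 = 15.5
(Check: W+ + W- = 28 should equal n(n+1)/2 = 28.)
Step 4: Test statistic W = min(W+, W-) = 12.5.
Step 5: Ties in |d|, so use the tie-corrected normal approximation.
        E[W] = n(n+1)/4 = 7*8/4 = 14.
        Tie groups: |d|=1 (t=2), |d|=3 (t=4); sum(t^3 - t) = 66.
        Var[W] = n(n+1)(2n+1)/24 - sum(t^3-t)/48 = 840/24 - 66/48 = 33.625.
        z = (W - E[W]) / sqrt(Var[W]) = (12.5 - 14) / 5.7987 = -0.2587.
        Two-sided p = 2*Phi(z) = 0.795883.
Step 6: alpha = 0.05. fail to reject H0.

W+ = 12.5, W- = 15.5, W = min = 12.5, p = 0.795883, fail to reject H0.


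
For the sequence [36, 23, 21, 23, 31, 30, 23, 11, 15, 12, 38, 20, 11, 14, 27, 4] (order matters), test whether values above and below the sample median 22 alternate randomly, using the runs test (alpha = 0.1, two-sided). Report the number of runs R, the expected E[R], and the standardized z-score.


Step 1: Compute median = 22; label A = above, B = below.
Labels in order: AABAAAABBBABBBAB  (n_A = 8, n_B = 8)
Step 2: Count runs R = 8.
Step 3: Under H0 (random ordering), E[R] = 2*n_A*n_B/(n_A+n_B) + 1 = 2*8*8/16 + 1 = 9.0000.
        Var[R] = 2*n_A*n_B*(2*n_A*n_B - n_A - n_B) / ((n_A+n_B)^2 * (n_A+n_B-1)) = 14336/3840 = 3.7333.
        SD[R] = 1.9322.
Step 4: Continuity-corrected z = (R + 0.5 - E[R]) / SD[R] = (8 + 0.5 - 9.0000) / 1.9322 = -0.2588.
Step 5: Two-sided p-value via normal approximation = 2*(1 - Phi(|z|)) = 0.795809.
Step 6: alpha = 0.1. fail to reject H0.

R = 8, z = -0.2588, p = 0.795809, fail to reject H0.


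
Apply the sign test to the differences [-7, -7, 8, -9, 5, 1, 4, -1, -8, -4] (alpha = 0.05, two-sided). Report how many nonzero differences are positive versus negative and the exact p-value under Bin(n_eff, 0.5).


Step 1: Discard zero differences. Original n = 10; n_eff = number of nonzero differences = 10.
Nonzero differences (with sign): -7, -7, +8, -9, +5, +1, +4, -1, -8, -4
Step 2: Count signs: positive = 4, negative = 6.
Step 3: Under H0: P(positive) = 0.5, so the number of positives S ~ Bin(10, 0.5).
Step 4: Two-sided exact p-value = sum of Bin(10,0.5) probabilities at or below the observed probability = 0.753906.
Step 5: alpha = 0.05. fail to reject H0.

n_eff = 10, pos = 4, neg = 6, p = 0.753906, fail to reject H0.


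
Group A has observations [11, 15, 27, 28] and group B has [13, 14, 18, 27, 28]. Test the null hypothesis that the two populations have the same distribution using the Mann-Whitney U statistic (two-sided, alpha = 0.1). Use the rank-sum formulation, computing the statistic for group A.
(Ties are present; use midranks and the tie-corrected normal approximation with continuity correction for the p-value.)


Step 1: Combine and sort all 9 observations; assign midranks.
sorted (value, group): (11,X), (13,Y), (14,Y), (15,X), (18,Y), (27,X), (27,Y), (28,X), (28,Y)
ranks: 11->1, 13->2, 14->3, 15->4, 18->5, 27->6.5, 27->6.5, 28->8.5, 28->8.5
Step 2: Rank sum for X: R1 = 1 + 4 + 6.5 + 8.5 = 20.
Step 3: U_X = R1 - n1(n1+1)/2 = 20 - 4*5/2 = 20 - 10 = 10.
       U_Y = n1*n2 - U_X = 20 - 10 = 10.
Step 4: Ties are present, so use the tie-corrected normal approximation (with continuity correction) for the p-value.
Step 5: p-value = 1.000000; compare to alpha = 0.1. fail to reject H0.

U_X = 10, p = 1.000000, fail to reject H0 at alpha = 0.1.


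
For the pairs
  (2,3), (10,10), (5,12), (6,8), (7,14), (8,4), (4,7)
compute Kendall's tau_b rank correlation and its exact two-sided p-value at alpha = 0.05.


Step 1: Enumerate the 21 unordered pairs (i,j) with i<j and classify each by sign(x_j-x_i) * sign(y_j-y_i).
  (1,2):dx=+8,dy=+7->C; (1,3):dx=+3,dy=+9->C; (1,4):dx=+4,dy=+5->C; (1,5):dx=+5,dy=+11->C
  (1,6):dx=+6,dy=+1->C; (1,7):dx=+2,dy=+4->C; (2,3):dx=-5,dy=+2->D; (2,4):dx=-4,dy=-2->C
  (2,5):dx=-3,dy=+4->D; (2,6):dx=-2,dy=-6->C; (2,7):dx=-6,dy=-3->C; (3,4):dx=+1,dy=-4->D
  (3,5):dx=+2,dy=+2->C; (3,6):dx=+3,dy=-8->D; (3,7):dx=-1,dy=-5->C; (4,5):dx=+1,dy=+6->C
  (4,6):dx=+2,dy=-4->D; (4,7):dx=-2,dy=-1->C; (5,6):dx=+1,dy=-10->D; (5,7):dx=-3,dy=-7->C
  (6,7):dx=-4,dy=+3->D
Step 2: C = 14, D = 7, total pairs = 21.
Step 3: tau = (C - D)/(n(n-1)/2) = (14 - 7)/21 = 0.333333.
Step 4: Exact two-sided p-value (enumerate n! = 5040 permutations of y under H0): p = 0.381349.
Step 5: alpha = 0.05. fail to reject H0.

tau_b = 0.3333 (C=14, D=7), p = 0.381349, fail to reject H0.


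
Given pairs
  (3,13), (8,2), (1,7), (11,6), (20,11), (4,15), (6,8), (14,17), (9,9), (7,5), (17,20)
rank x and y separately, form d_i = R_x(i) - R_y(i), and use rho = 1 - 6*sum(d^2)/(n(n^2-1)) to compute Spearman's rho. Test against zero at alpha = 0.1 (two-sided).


Step 1: Rank x and y separately (midranks; no ties here).
rank(x): 3->2, 8->6, 1->1, 11->8, 20->11, 4->3, 6->4, 14->9, 9->7, 7->5, 17->10
rank(y): 13->8, 2->1, 7->4, 6->3, 11->7, 15->9, 8->5, 17->10, 9->6, 5->2, 20->11
Step 2: d_i = R_x(i) - R_y(i); compute d_i^2.
  (2-8)^2=36, (6-1)^2=25, (1-4)^2=9, (8-3)^2=25, (11-7)^2=16, (3-9)^2=36, (4-5)^2=1, (9-10)^2=1, (7-6)^2=1, (5-2)^2=9, (10-11)^2=1
sum(d^2) = 160.
Step 3: rho = 1 - 6*160 / (11*(11^2 - 1)) = 1 - 960/1320 = 0.272727.
Step 4: Under H0, t = rho * sqrt((n-2)/(1-rho^2)) = 0.8504 ~ t(9).
Step 5: Two-sided p-value from the t-distribution with 9 df = 0.417141.
Step 6: alpha = 0.1. fail to reject H0.

rho = 0.2727, p = 0.417141, fail to reject H0 at alpha = 0.1.


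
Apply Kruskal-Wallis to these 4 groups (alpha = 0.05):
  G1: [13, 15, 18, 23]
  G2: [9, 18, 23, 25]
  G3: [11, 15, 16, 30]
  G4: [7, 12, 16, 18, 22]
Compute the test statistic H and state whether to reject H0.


Step 1: Combine all N = 17 observations and assign midranks.
sorted (value, group, rank): (7,G4,1), (9,G2,2), (11,G3,3), (12,G4,4), (13,G1,5), (15,G1,6.5), (15,G3,6.5), (16,G3,8.5), (16,G4,8.5), (18,G1,11), (18,G2,11), (18,G4,11), (22,G4,13), (23,G1,14.5), (23,G2,14.5), (25,G2,16), (30,G3,17)
Step 2: Sum ranks within each group.
R_1 = 37 (n_1 = 4)
R_2 = 43.5 (n_2 = 4)
R_3 = 35 (n_3 = 4)
R_4 = 37.5 (n_4 = 5)
Step 3: H = 12/(N(N+1)) * sum(R_i^2/n_i) - 3(N+1)
     = 12/(17*18) * (37^2/4 + 43.5^2/4 + 35^2/4 + 37.5^2/5) - 3*18
     = 0.039216 * 1402.81 - 54
     = 1.012255.
Step 4: Ties present; correction factor C = 1 - 42/(17^3 - 17) = 0.991422. Corrected H = 1.012255 / 0.991422 = 1.021014.
Step 5: Under H0, H ~ chi^2(3); p-value = 0.796167.
Step 6: alpha = 0.05. fail to reject H0.

H = 1.0210, df = 3, p = 0.796167, fail to reject H0.


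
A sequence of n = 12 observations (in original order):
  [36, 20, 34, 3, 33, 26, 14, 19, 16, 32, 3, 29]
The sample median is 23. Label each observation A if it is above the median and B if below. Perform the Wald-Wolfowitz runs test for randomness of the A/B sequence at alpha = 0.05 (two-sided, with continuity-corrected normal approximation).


Step 1: Compute median = 23; label A = above, B = below.
Labels in order: ABABAABBBABA  (n_A = 6, n_B = 6)
Step 2: Count runs R = 9.
Step 3: Under H0 (random ordering), E[R] = 2*n_A*n_B/(n_A+n_B) + 1 = 2*6*6/12 + 1 = 7.0000.
        Var[R] = 2*n_A*n_B*(2*n_A*n_B - n_A - n_B) / ((n_A+n_B)^2 * (n_A+n_B-1)) = 4320/1584 = 2.7273.
        SD[R] = 1.6514.
Step 4: Continuity-corrected z = (R - 0.5 - E[R]) / SD[R] = (9 - 0.5 - 7.0000) / 1.6514 = 0.9083.
Step 5: Two-sided p-value via normal approximation = 2*(1 - Phi(|z|)) = 0.363722.
Step 6: alpha = 0.05. fail to reject H0.

R = 9, z = 0.9083, p = 0.363722, fail to reject H0.


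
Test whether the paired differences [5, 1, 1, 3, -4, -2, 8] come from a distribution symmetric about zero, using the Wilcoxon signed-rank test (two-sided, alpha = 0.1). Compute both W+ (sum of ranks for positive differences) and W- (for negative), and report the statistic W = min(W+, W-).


Step 1: Drop any zero differences (none here) and take |d_i|.
|d| = [5, 1, 1, 3, 4, 2, 8]
Step 2: Midrank |d_i| (ties get averaged ranks).
ranks: |5|->6, |1|->1.5, |1|->1.5, |3|->4, |4|->5, |2|->3, |8|->7
Step 3: Attach original signs; sum ranks with positive sign and with negative sign.
W+ = 6 + 1.5 + 1.5 + 4 + 7 = 20
W- = 5 + 3 = 8
(Check: W+ + W- = 28 should equal n(n+1)/2 = 28.)
Step 4: Test statistic W = min(W+, W-) = 8.
Step 5: Ties in |d|, so use the tie-corrected normal approximation.
        E[W] = n(n+1)/4 = 7*8/4 = 14.
        Tie groups: |d|=1 (t=2); sum(t^3 - t) = 6.
        Var[W] = n(n+1)(2n+1)/24 - sum(t^3-t)/48 = 840/24 - 6/48 = 34.875.
        z = (W - E[W]) / sqrt(Var[W]) = (8 - 14) / 5.9055 = -1.0160.
        Two-sided p = 2*Phi(z) = 0.309629.
Step 6: alpha = 0.1. fail to reject H0.

W+ = 20, W- = 8, W = min = 8, p = 0.309629, fail to reject H0.


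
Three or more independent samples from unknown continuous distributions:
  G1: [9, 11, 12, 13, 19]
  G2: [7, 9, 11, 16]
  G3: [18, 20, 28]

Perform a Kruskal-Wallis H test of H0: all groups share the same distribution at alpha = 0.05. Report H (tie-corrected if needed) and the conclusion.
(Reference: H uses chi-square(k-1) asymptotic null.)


Step 1: Combine all N = 12 observations and assign midranks.
sorted (value, group, rank): (7,G2,1), (9,G1,2.5), (9,G2,2.5), (11,G1,4.5), (11,G2,4.5), (12,G1,6), (13,G1,7), (16,G2,8), (18,G3,9), (19,G1,10), (20,G3,11), (28,G3,12)
Step 2: Sum ranks within each group.
R_1 = 30 (n_1 = 5)
R_2 = 16 (n_2 = 4)
R_3 = 32 (n_3 = 3)
Step 3: H = 12/(N(N+1)) * sum(R_i^2/n_i) - 3(N+1)
     = 12/(12*13) * (30^2/5 + 16^2/4 + 32^2/3) - 3*13
     = 0.076923 * 585.333 - 39
     = 6.025641.
Step 4: Ties present; correction factor C = 1 - 12/(12^3 - 12) = 0.993007. Corrected H = 6.025641 / 0.993007 = 6.068075.
Step 5: Under H0, H ~ chi^2(2); p-value = 0.048121.
Step 6: alpha = 0.05. reject H0.

H = 6.0681, df = 2, p = 0.048121, reject H0.


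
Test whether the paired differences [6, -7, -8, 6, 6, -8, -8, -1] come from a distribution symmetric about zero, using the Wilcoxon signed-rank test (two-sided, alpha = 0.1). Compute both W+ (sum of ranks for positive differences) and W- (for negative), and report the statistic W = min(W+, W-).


Step 1: Drop any zero differences (none here) and take |d_i|.
|d| = [6, 7, 8, 6, 6, 8, 8, 1]
Step 2: Midrank |d_i| (ties get averaged ranks).
ranks: |6|->3, |7|->5, |8|->7, |6|->3, |6|->3, |8|->7, |8|->7, |1|->1
Step 3: Attach original signs; sum ranks with positive sign and with negative sign.
W+ = 3 + 3 + 3 = 9
W- = 5 + 7 + 7 + 7 + 1 = 27
(Check: W+ + W- = 36 should equal n(n+1)/2 = 36.)
Step 4: Test statistic W = min(W+, W-) = 9.
Step 5: Ties in |d|, so use the tie-corrected normal approximation.
        E[W] = n(n+1)/4 = 8*9/4 = 18.
        Tie groups: |d|=6 (t=3), |d|=8 (t=3); sum(t^3 - t) = 48.
        Var[W] = n(n+1)(2n+1)/24 - sum(t^3-t)/48 = 1224/24 - 48/48 = 50.
        z = (W - E[W]) / sqrt(Var[W]) = (9 - 18) / 7.0711 = -1.2728.
        Two-sided p = 2*Phi(z) = 0.203092.
Step 6: alpha = 0.1. fail to reject H0.

W+ = 9, W- = 27, W = min = 9, p = 0.203092, fail to reject H0.
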